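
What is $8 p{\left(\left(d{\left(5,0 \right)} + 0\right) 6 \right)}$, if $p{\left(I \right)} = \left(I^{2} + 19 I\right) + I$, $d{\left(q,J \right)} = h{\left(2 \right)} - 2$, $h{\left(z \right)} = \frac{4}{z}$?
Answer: $0$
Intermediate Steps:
$d{\left(q,J \right)} = 0$ ($d{\left(q,J \right)} = \frac{4}{2} - 2 = 4 \cdot \frac{1}{2} - 2 = 2 - 2 = 0$)
$p{\left(I \right)} = I^{2} + 20 I$
$8 p{\left(\left(d{\left(5,0 \right)} + 0\right) 6 \right)} = 8 \left(0 + 0\right) 6 \left(20 + \left(0 + 0\right) 6\right) = 8 \cdot 0 \cdot 6 \left(20 + 0 \cdot 6\right) = 8 \cdot 0 \left(20 + 0\right) = 8 \cdot 0 \cdot 20 = 8 \cdot 0 = 0$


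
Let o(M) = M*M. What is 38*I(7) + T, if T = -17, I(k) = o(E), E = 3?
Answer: 325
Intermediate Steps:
o(M) = M**2
I(k) = 9 (I(k) = 3**2 = 9)
38*I(7) + T = 38*9 - 17 = 342 - 17 = 325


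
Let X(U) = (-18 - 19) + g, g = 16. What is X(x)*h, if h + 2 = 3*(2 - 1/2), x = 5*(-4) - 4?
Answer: -105/2 ≈ -52.500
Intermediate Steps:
x = -24 (x = -20 - 4 = -24)
h = 5/2 (h = -2 + 3*(2 - 1/2) = -2 + 3*(2 - 1*½) = -2 + 3*(2 - ½) = -2 + 3*(3/2) = -2 + 9/2 = 5/2 ≈ 2.5000)
X(U) = -21 (X(U) = (-18 - 19) + 16 = -37 + 16 = -21)
X(x)*h = -21*5/2 = -105/2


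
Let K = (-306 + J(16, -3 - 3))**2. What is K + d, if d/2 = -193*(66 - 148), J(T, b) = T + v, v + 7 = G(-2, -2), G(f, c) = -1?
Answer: 120456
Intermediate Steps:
v = -8 (v = -7 - 1 = -8)
J(T, b) = -8 + T (J(T, b) = T - 8 = -8 + T)
d = 31652 (d = 2*(-193*(66 - 148)) = 2*(-193*(-82)) = 2*15826 = 31652)
K = 88804 (K = (-306 + (-8 + 16))**2 = (-306 + 8)**2 = (-298)**2 = 88804)
K + d = 88804 + 31652 = 120456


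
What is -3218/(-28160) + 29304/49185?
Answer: 10927533/15389440 ≈ 0.71007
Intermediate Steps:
-3218/(-28160) + 29304/49185 = -3218*(-1/28160) + 29304*(1/49185) = 1609/14080 + 3256/5465 = 10927533/15389440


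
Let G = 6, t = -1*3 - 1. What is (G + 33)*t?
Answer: -156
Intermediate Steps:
t = -4 (t = -3 - 1 = -4)
(G + 33)*t = (6 + 33)*(-4) = 39*(-4) = -156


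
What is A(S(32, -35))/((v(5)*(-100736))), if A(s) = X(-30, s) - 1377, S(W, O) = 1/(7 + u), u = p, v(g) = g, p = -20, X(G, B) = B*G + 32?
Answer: 3491/1309568 ≈ 0.0026658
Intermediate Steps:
X(G, B) = 32 + B*G
u = -20
S(W, O) = -1/13 (S(W, O) = 1/(7 - 20) = 1/(-13) = -1/13)
A(s) = -1345 - 30*s (A(s) = (32 + s*(-30)) - 1377 = (32 - 30*s) - 1377 = -1345 - 30*s)
A(S(32, -35))/((v(5)*(-100736))) = (-1345 - 30*(-1/13))/((5*(-100736))) = (-1345 + 30/13)/(-503680) = -17455/13*(-1/503680) = 3491/1309568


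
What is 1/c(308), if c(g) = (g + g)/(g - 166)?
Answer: 71/308 ≈ 0.23052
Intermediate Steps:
c(g) = 2*g/(-166 + g) (c(g) = (2*g)/(-166 + g) = 2*g/(-166 + g))
1/c(308) = 1/(2*308/(-166 + 308)) = 1/(2*308/142) = 1/(2*308*(1/142)) = 1/(308/71) = 71/308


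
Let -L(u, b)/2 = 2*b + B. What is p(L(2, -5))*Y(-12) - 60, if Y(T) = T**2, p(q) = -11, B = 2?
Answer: -1644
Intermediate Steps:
L(u, b) = -4 - 4*b (L(u, b) = -2*(2*b + 2) = -2*(2 + 2*b) = -4 - 4*b)
p(L(2, -5))*Y(-12) - 60 = -11*(-12)**2 - 60 = -11*144 - 60 = -1584 - 60 = -1644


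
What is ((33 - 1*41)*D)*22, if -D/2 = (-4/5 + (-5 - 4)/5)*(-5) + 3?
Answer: 5632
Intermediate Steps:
D = -32 (D = -2*((-4/5 + (-5 - 4)/5)*(-5) + 3) = -2*((-4*⅕ - 9*⅕)*(-5) + 3) = -2*((-⅘ - 9/5)*(-5) + 3) = -2*(-13/5*(-5) + 3) = -2*(13 + 3) = -2*16 = -32)
((33 - 1*41)*D)*22 = ((33 - 1*41)*(-32))*22 = ((33 - 41)*(-32))*22 = -8*(-32)*22 = 256*22 = 5632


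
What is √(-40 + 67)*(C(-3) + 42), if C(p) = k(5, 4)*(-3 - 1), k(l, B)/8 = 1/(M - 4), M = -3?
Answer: 978*√3/7 ≈ 241.99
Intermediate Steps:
k(l, B) = -8/7 (k(l, B) = 8/(-3 - 4) = 8/(-7) = 8*(-⅐) = -8/7)
C(p) = 32/7 (C(p) = -8*(-3 - 1)/7 = -8/7*(-4) = 32/7)
√(-40 + 67)*(C(-3) + 42) = √(-40 + 67)*(32/7 + 42) = √27*(326/7) = (3*√3)*(326/7) = 978*√3/7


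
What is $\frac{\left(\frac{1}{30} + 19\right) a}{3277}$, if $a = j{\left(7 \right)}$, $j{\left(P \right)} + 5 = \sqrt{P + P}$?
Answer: $- \frac{571}{19662} + \frac{571 \sqrt{14}}{98310} \approx -0.0073087$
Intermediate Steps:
$j{\left(P \right)} = -5 + \sqrt{2} \sqrt{P}$ ($j{\left(P \right)} = -5 + \sqrt{P + P} = -5 + \sqrt{2 P} = -5 + \sqrt{2} \sqrt{P}$)
$a = -5 + \sqrt{14}$ ($a = -5 + \sqrt{2} \sqrt{7} = -5 + \sqrt{14} \approx -1.2583$)
$\frac{\left(\frac{1}{30} + 19\right) a}{3277} = \frac{\left(\frac{1}{30} + 19\right) \left(-5 + \sqrt{14}\right)}{3277} = \left(\frac{1}{30} + 19\right) \left(-5 + \sqrt{14}\right) \frac{1}{3277} = \frac{571 \left(-5 + \sqrt{14}\right)}{30} \cdot \frac{1}{3277} = \left(- \frac{571}{6} + \frac{571 \sqrt{14}}{30}\right) \frac{1}{3277} = - \frac{571}{19662} + \frac{571 \sqrt{14}}{98310}$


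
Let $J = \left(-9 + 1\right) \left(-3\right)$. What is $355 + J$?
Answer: $379$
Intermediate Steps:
$J = 24$ ($J = \left(-8\right) \left(-3\right) = 24$)
$355 + J = 355 + 24 = 379$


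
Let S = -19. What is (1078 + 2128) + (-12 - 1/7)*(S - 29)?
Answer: 26522/7 ≈ 3788.9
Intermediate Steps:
(1078 + 2128) + (-12 - 1/7)*(S - 29) = (1078 + 2128) + (-12 - 1/7)*(-19 - 29) = 3206 + (-12 - 1*⅐)*(-48) = 3206 + (-12 - ⅐)*(-48) = 3206 - 85/7*(-48) = 3206 + 4080/7 = 26522/7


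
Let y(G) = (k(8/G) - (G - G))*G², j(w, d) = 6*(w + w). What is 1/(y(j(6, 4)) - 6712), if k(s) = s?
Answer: -1/6136 ≈ -0.00016297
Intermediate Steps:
j(w, d) = 12*w (j(w, d) = 6*(2*w) = 12*w)
y(G) = 8*G (y(G) = (8/G - (G - G))*G² = (8/G - 1*0)*G² = (8/G + 0)*G² = (8/G)*G² = 8*G)
1/(y(j(6, 4)) - 6712) = 1/(8*(12*6) - 6712) = 1/(8*72 - 6712) = 1/(576 - 6712) = 1/(-6136) = -1/6136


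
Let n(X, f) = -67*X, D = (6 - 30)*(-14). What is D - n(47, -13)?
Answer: 3485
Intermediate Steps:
D = 336 (D = -24*(-14) = 336)
D - n(47, -13) = 336 - (-67)*47 = 336 - 1*(-3149) = 336 + 3149 = 3485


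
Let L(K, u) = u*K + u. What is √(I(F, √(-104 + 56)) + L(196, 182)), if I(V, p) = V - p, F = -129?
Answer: √(35725 - 4*I*√3) ≈ 189.01 - 0.018*I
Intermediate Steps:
L(K, u) = u + K*u (L(K, u) = K*u + u = u + K*u)
√(I(F, √(-104 + 56)) + L(196, 182)) = √((-129 - √(-104 + 56)) + 182*(1 + 196)) = √((-129 - √(-48)) + 182*197) = √((-129 - 4*I*√3) + 35854) = √(35725 - 4*I*√3)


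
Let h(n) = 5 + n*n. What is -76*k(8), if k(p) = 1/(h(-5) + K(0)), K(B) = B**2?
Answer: -38/15 ≈ -2.5333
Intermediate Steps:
h(n) = 5 + n**2
k(p) = 1/30 (k(p) = 1/((5 + (-5)**2) + 0**2) = 1/((5 + 25) + 0) = 1/(30 + 0) = 1/30)
-76*k(8) = -76*1/30 = -38/15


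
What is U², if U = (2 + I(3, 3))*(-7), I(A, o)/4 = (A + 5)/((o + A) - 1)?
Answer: 86436/25 ≈ 3457.4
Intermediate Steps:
I(A, o) = 4*(5 + A)/(-1 + A + o) (I(A, o) = 4*((A + 5)/((o + A) - 1)) = 4*((5 + A)/((A + o) - 1)) = 4*((5 + A)/(-1 + A + o)) = 4*(5 + A)/(-1 + A + o))
U = -294/5 (U = (2 + 4*(5 + 3)/(-1 + 3 + 3))*(-7) = (2 + 4*8/5)*(-7) = (2 + 4*(⅕)*8)*(-7) = (2 + 32/5)*(-7) = (42/5)*(-7) = -294/5 ≈ -58.800)
U² = (-294/5)² = 86436/25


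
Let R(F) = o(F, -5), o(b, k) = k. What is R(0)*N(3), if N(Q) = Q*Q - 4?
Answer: -25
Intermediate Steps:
N(Q) = -4 + Q² (N(Q) = Q² - 4 = -4 + Q²)
R(F) = -5
R(0)*N(3) = -5*(-4 + 3²) = -5*(-4 + 9) = -5*5 = -25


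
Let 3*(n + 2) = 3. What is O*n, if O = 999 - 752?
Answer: -247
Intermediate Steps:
n = -1 (n = -2 + (1/3)*3 = -2 + 1 = -1)
O = 247
O*n = 247*(-1) = -247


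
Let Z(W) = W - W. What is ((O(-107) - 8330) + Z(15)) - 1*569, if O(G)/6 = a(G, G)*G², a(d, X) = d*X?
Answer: 786468707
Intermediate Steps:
a(d, X) = X*d
O(G) = 6*G⁴ (O(G) = 6*((G*G)*G²) = 6*(G²*G²) = 6*G⁴)
Z(W) = 0
((O(-107) - 8330) + Z(15)) - 1*569 = ((6*(-107)⁴ - 8330) + 0) - 1*569 = ((6*131079601 - 8330) + 0) - 569 = ((786477606 - 8330) + 0) - 569 = (786469276 + 0) - 569 = 786469276 - 569 = 786468707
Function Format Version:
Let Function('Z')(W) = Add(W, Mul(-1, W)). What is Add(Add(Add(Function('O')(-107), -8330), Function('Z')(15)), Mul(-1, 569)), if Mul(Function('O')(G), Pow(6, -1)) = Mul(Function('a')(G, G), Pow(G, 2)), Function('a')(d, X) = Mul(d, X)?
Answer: 786468707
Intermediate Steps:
Function('a')(d, X) = Mul(X, d)
Function('O')(G) = Mul(6, Pow(G, 4)) (Function('O')(G) = Mul(6, Mul(Mul(G, G), Pow(G, 2))) = Mul(6, Mul(Pow(G, 2), Pow(G, 2))) = Mul(6, Pow(G, 4)))
Function('Z')(W) = 0
Add(Add(Add(Function('O')(-107), -8330), Function('Z')(15)), Mul(-1, 569)) = Add(Add(Add(Mul(6, Pow(-107, 4)), -8330), 0), Mul(-1, 569)) = Add(Add(Add(Mul(6, 131079601), -8330), 0), -569) = Add(Add(Add(786477606, -8330), 0), -569) = Add(Add(786469276, 0), -569) = Add(786469276, -569) = 786468707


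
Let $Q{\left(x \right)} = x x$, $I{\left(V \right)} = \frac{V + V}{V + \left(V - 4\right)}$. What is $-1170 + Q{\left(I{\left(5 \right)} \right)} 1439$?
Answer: $\frac{25445}{9} \approx 2827.2$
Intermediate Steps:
$I{\left(V \right)} = \frac{2 V}{-4 + 2 V}$ ($I{\left(V \right)} = \frac{2 V}{V + \left(V - 4\right)} = \frac{2 V}{V + \left(-4 + V\right)} = \frac{2 V}{-4 + 2 V}$)
$Q{\left(x \right)} = x^{2}$
$-1170 + Q{\left(I{\left(5 \right)} \right)} 1439 = -1170 + \left(\frac{5}{-2 + 5}\right)^{2} \cdot 1439 = -1170 + \left(\frac{5}{3}\right)^{2} \cdot 1439 = -1170 + \frac{25}{9} \cdot 1439 = -1170 + \frac{35975}{9} = \frac{25445}{9}$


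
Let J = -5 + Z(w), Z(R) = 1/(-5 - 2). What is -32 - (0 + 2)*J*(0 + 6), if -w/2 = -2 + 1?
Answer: 208/7 ≈ 29.714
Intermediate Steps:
w = 2 (w = -2*(-2 + 1) = -2*(-1) = 2)
Z(R) = -⅐ (Z(R) = 1/(-7) = -⅐)
J = -36/7 (J = -5 - ⅐ = -36/7 ≈ -5.1429)
-32 - (0 + 2)*J*(0 + 6) = -32 - (0 + 2)*(-36/7)*(0 + 6) = -32 - 2*(-36/7)*6 = -32 - (-72)*6/7 = -32 - 1*(-432/7) = -32 + 432/7 = 208/7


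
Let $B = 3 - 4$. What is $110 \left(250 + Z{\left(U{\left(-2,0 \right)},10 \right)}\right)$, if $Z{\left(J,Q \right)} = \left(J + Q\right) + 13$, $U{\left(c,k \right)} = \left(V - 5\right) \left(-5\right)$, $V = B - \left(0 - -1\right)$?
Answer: $33880$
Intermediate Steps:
$B = -1$ ($B = 3 - 4 = -1$)
$V = -2$ ($V = -1 - \left(0 - -1\right) = -1 - \left(0 + 1\right) = -1 - 1 = -2$)
$U{\left(c,k \right)} = 35$ ($U{\left(c,k \right)} = \left(-2 - 5\right) \left(-5\right) = \left(-7\right) \left(-5\right) = 35$)
$Z{\left(J,Q \right)} = 13 + J + Q$
$110 \left(250 + Z{\left(U{\left(-2,0 \right)},10 \right)}\right) = 110 \left(250 + \left(13 + 35 + 10\right)\right) = 110 \left(250 + 58\right) = 110 \cdot 308 = 33880$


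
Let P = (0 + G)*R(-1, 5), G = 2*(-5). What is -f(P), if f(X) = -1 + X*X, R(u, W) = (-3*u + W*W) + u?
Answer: -72899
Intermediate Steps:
R(u, W) = W² - 2*u (R(u, W) = (-3*u + W²) + u = (W² - 3*u) + u = W² - 2*u)
G = -10
P = -270 (P = (0 - 10)*(5² - 2*(-1)) = -10*(25 + 2) = -10*27 = -270)
f(X) = -1 + X²
-f(P) = -(-1 + (-270)²) = -(-1 + 72900) = -1*72899 = -72899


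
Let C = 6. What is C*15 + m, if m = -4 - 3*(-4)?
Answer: 98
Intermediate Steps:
m = 8 (m = -4 + 12 = 8)
C*15 + m = 6*15 + 8 = 90 + 8 = 98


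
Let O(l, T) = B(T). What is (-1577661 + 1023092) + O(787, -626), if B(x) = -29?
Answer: -554598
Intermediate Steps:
O(l, T) = -29
(-1577661 + 1023092) + O(787, -626) = (-1577661 + 1023092) - 29 = -554569 - 29 = -554598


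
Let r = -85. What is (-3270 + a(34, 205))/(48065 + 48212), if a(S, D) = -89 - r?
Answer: -3274/96277 ≈ -0.034006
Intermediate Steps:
a(S, D) = -4 (a(S, D) = -89 - 1*(-85) = -89 + 85 = -4)
(-3270 + a(34, 205))/(48065 + 48212) = (-3270 - 4)/(48065 + 48212) = -3274/96277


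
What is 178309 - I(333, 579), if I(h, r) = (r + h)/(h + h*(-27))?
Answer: 257300039/1443 ≈ 1.7831e+5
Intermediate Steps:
I(h, r) = -(h + r)/(26*h) (I(h, r) = (h + r)/(h - 27*h) = (h + r)/((-26*h)) = (h + r)*(-1/(26*h)) = -(h + r)/(26*h))
178309 - I(333, 579) = 178309 - (-1*333 - 1*579)/(26*333) = 178309 - (-333 - 579)/(26*333) = 178309 - (-912)/(26*333) = 178309 - 1*(-152/1443) = 178309 + 152/1443 = 257300039/1443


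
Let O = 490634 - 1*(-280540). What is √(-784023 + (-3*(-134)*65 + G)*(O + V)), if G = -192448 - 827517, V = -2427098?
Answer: 13*√9737955293 ≈ 1.2829e+6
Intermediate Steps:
O = 771174 (O = 490634 + 280540 = 771174)
G = -1019965
√(-784023 + (-3*(-134)*65 + G)*(O + V)) = √(-784023 + (-3*(-134)*65 - 1019965)*(771174 - 2427098)) = √(-784023 + (402*65 - 1019965)*(-1655924)) = √(-784023 + (26130 - 1019965)*(-1655924)) = √(-784023 - 993835*(-1655924)) = √(-784023 + 1645715228540) = √1645714444517 = 13*√9737955293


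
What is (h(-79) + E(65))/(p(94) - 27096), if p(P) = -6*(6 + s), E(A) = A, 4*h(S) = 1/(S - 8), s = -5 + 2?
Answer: -22619/9435672 ≈ -0.0023972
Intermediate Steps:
s = -3
h(S) = 1/(4*(-8 + S)) (h(S) = 1/(4*(S - 8)) = 1/(4*(-8 + S)))
p(P) = -18 (p(P) = -6*(6 - 3) = -6*3 = -18)
(h(-79) + E(65))/(p(94) - 27096) = (1/(4*(-8 - 79)) + 65)/(-18 - 27096) = ((¼)/(-87) + 65)/(-27114) = ((¼)*(-1/87) + 65)*(-1/27114) = (-1/348 + 65)*(-1/27114) = (22619/348)*(-1/27114) = -22619/9435672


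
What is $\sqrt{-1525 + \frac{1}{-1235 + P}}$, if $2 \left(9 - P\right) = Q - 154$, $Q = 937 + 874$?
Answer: $\frac{11 i \sqrt{212792783}}{4109} \approx 39.051 i$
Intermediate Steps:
$Q = 1811$
$P = - \frac{1639}{2}$ ($P = 9 - \frac{1811 - 154}{2} = 9 - \frac{1657}{2} = - \frac{1639}{2} \approx -819.5$)
$\sqrt{-1525 + \frac{1}{-1235 + P}} = \sqrt{-1525 + \frac{1}{-1235 - \frac{1639}{2}}} = \sqrt{-1525 + \frac{1}{- \frac{4109}{2}}} = \sqrt{-1525 - \frac{2}{4109}} = \sqrt{- \frac{6266227}{4109}} = \frac{11 i \sqrt{212792783}}{4109}$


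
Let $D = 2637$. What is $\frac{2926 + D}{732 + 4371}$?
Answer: $\frac{5563}{5103} \approx 1.0901$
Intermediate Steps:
$\frac{2926 + D}{732 + 4371} = \frac{2926 + 2637}{732 + 4371} = \frac{5563}{5103}$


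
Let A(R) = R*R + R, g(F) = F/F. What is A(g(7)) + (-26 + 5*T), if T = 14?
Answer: 46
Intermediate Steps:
g(F) = 1
A(R) = R + R² (A(R) = R² + R = R + R²)
A(g(7)) + (-26 + 5*T) = 1*(1 + 1) + (-26 + 5*14) = 1*2 + (-26 + 70) = 2 + 44 = 46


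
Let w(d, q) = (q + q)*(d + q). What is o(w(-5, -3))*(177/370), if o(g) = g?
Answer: 4248/185 ≈ 22.962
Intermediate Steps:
w(d, q) = 2*q*(d + q) (w(d, q) = (2*q)*(d + q) = 2*q*(d + q))
o(w(-5, -3))*(177/370) = (2*(-3)*(-5 - 3))*(177/370) = (2*(-3)*(-8))*(177*(1/370)) = 48*(177/370) = 4248/185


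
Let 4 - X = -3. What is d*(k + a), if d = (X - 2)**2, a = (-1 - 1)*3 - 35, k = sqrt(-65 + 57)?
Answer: -1025 + 50*I*sqrt(2) ≈ -1025.0 + 70.711*I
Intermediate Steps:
X = 7 (X = 4 - 1*(-3) = 4 + 3 = 7)
k = 2*I*sqrt(2) (k = sqrt(-8) = 2*I*sqrt(2) ≈ 2.8284*I)
a = -41 (a = -2*3 - 35 = -6 - 35 = -41)
d = 25 (d = (7 - 2)**2 = 5**2 = 25)
d*(k + a) = 25*(2*I*sqrt(2) - 41) = 25*(-41 + 2*I*sqrt(2)) = -1025 + 50*I*sqrt(2)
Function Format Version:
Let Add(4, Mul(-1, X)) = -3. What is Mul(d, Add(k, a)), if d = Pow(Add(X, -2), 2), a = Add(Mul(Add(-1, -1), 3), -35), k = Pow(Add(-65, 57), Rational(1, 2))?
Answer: Add(-1025, Mul(50, I, Pow(2, Rational(1, 2)))) ≈ Add(-1025.0, Mul(70.711, I))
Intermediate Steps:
X = 7 (X = Add(4, Mul(-1, -3)) = Add(4, 3) = 7)
k = Mul(2, I, Pow(2, Rational(1, 2))) (k = Pow(-8, Rational(1, 2)) = Mul(2, I, Pow(2, Rational(1, 2))) ≈ Mul(2.8284, I))
a = -41 (a = Add(Mul(-2, 3), -35) = Add(-6, -35) = -41)
d = 25 (d = Pow(Add(7, -2), 2) = Pow(5, 2) = 25)
Mul(d, Add(k, a)) = Mul(25, Add(Mul(2, I, Pow(2, Rational(1, 2))), -41)) = Mul(25, Add(-41, Mul(2, I, Pow(2, Rational(1, 2))))) = Add(-1025, Mul(50, I, Pow(2, Rational(1, 2))))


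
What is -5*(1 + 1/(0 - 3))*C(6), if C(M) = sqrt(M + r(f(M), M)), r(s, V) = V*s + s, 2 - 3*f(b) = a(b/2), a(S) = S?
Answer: -10*sqrt(33)/9 ≈ -6.3829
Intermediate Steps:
f(b) = 2/3 - b/6 (f(b) = 2/3 - b/(3*2) = 2/3 - b/6)
r(s, V) = s + V*s
C(M) = sqrt(M + (1 + M)*(2/3 - M/6)) (C(M) = sqrt(M + (2/3 - M/6)*(1 + M)) = sqrt(M + (1 + M)*(2/3 - M/6)))
-5*(1 + 1/(0 - 3))*C(6) = -5*(1 + 1/(0 - 3))*sqrt(24 - 6*6**2 + 54*6)/6 = -5*(1 + 1/(-3))*sqrt(24 - 6*36 + 324)/6 = -5*(1 - 1/3)*sqrt(24 - 216 + 324)/6 = -10*sqrt(132)/6/3 = -10*(2*sqrt(33))/6/3 = -10*sqrt(33)/3/3 = -10*sqrt(33)/9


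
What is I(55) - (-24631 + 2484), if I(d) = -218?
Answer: 21929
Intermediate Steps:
I(55) - (-24631 + 2484) = -218 - (-24631 + 2484) = -218 - 1*(-22147) = -218 + 22147 = 21929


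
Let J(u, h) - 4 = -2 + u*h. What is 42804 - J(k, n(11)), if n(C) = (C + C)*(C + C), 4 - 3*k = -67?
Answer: 94042/3 ≈ 31347.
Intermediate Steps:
k = 71/3 (k = 4/3 - ⅓*(-67) = 4/3 + 67/3 = 71/3 ≈ 23.667)
n(C) = 4*C² (n(C) = (2*C)*(2*C) = 4*C²)
J(u, h) = 2 + h*u (J(u, h) = 4 + (-2 + u*h) = 4 + (-2 + h*u) = 2 + h*u)
42804 - J(k, n(11)) = 42804 - (2 + (4*11²)*(71/3)) = 42804 - (2 + (4*121)*(71/3)) = 42804 - (2 + 484*(71/3)) = 42804 - (2 + 34364/3) = 42804 - 1*34370/3 = 42804 - 34370/3 = 94042/3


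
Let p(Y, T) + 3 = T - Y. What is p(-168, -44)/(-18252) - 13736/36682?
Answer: -127573997/334759932 ≈ -0.38109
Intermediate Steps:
p(Y, T) = -3 + T - Y (p(Y, T) = -3 + (T - Y) = -3 + T - Y)
p(-168, -44)/(-18252) - 13736/36682 = (-3 - 44 - 1*(-168))/(-18252) - 13736/36682 = (-3 - 44 + 168)*(-1/18252) - 13736*1/36682 = 121*(-1/18252) - 6868/18341 = -121/18252 - 6868/18341 = -127573997/334759932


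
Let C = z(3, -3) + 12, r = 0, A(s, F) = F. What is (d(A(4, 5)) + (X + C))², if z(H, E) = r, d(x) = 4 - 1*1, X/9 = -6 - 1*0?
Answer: 1521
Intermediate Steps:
X = -54 (X = 9*(-6 - 1*0) = 9*(-6 + 0) = 9*(-6) = -54)
d(x) = 3 (d(x) = 4 - 1 = 3)
z(H, E) = 0
C = 12 (C = 0 + 12 = 12)
(d(A(4, 5)) + (X + C))² = (3 + (-54 + 12))² = (3 - 42)² = (-39)² = 1521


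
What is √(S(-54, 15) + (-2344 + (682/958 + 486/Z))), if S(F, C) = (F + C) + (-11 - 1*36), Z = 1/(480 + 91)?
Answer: √63113875855/479 ≈ 524.48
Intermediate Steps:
Z = 1/571 ≈ 0.0017513
S(F, C) = -47 + C + F (S(F, C) = (C + F) + (-11 - 36) = (C + F) - 47 = -47 + C + F)
√(S(-54, 15) + (-2344 + (682/958 + 486/Z))) = √((-47 + 15 - 54) + (-2344 + (682/958 + 486/(1/571)))) = √(-86 + (-2344 + (682*(1/958) + 486*571))) = √(-86 + (-2344 + (341/479 + 277506))) = √(-86 + (-2344 + 132925715/479)) = √(-86 + 131802939/479) = √(131761745/479) = √63113875855/479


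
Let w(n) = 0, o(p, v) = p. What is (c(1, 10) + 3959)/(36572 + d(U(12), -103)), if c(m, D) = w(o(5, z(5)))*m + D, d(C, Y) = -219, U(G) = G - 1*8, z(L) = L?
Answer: 3969/36353 ≈ 0.10918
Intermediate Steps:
U(G) = -8 + G (U(G) = G - 8 = -8 + G)
c(m, D) = D (c(m, D) = 0*m + D = 0 + D = D)
(c(1, 10) + 3959)/(36572 + d(U(12), -103)) = (10 + 3959)/(36572 - 219) = 3969/36353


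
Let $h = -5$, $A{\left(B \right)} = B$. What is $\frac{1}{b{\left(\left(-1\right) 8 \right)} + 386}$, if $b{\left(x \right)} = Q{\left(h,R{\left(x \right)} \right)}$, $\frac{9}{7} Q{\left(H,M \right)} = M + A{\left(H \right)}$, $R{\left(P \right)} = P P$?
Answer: $\frac{9}{3887} \approx 0.0023154$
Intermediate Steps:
$R{\left(P \right)} = P^{2}$
$Q{\left(H,M \right)} = \frac{7 H}{9} + \frac{7 M}{9}$ ($Q{\left(H,M \right)} = \frac{7 \left(M + H\right)}{9} = \frac{7 \left(H + M\right)}{9} = \frac{7 H}{9} + \frac{7 M}{9}$)
$b{\left(x \right)} = - \frac{35}{9} + \frac{7 x^{2}}{9}$ ($b{\left(x \right)} = \frac{7}{9} \left(-5\right) + \frac{7 x^{2}}{9} = - \frac{35}{9} + \frac{7 x^{2}}{9}$)
$\frac{1}{b{\left(\left(-1\right) 8 \right)} + 386} = \frac{1}{\left(- \frac{35}{9} + \frac{7 \left(\left(-1\right) 8\right)^{2}}{9}\right) + 386} = \frac{1}{\left(- \frac{35}{9} + \frac{7 \left(-8\right)^{2}}{9}\right) + 386} = \frac{1}{\left(- \frac{35}{9} + \frac{7}{9} \cdot 64\right) + 386} = \frac{1}{\left(- \frac{35}{9} + \frac{448}{9}\right) + 386} = \frac{1}{\frac{413}{9} + 386} = \frac{1}{\frac{3887}{9}} = \frac{9}{3887}$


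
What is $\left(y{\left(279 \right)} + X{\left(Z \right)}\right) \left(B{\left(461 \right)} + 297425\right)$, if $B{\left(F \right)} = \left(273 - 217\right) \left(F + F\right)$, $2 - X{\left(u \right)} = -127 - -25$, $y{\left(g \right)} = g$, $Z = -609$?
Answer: $133688831$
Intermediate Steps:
$X{\left(u \right)} = 104$ ($X{\left(u \right)} = 2 - \left(-127 - -25\right) = 2 - \left(-127 + 25\right) = 2 - -102 = 2 + 102 = 104$)
$B{\left(F \right)} = 112 F$ ($B{\left(F \right)} = 56 \cdot 2 F = 112 F$)
$\left(y{\left(279 \right)} + X{\left(Z \right)}\right) \left(B{\left(461 \right)} + 297425\right) = \left(279 + 104\right) \left(112 \cdot 461 + 297425\right) = 383 \left(51632 + 297425\right) = 383 \cdot 349057 = 133688831$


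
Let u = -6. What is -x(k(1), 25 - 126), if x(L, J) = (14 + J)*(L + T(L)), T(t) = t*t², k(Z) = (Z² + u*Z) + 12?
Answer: 30450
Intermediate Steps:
k(Z) = 12 + Z² - 6*Z (k(Z) = (Z² - 6*Z) + 12 = 12 + Z² - 6*Z)
T(t) = t³
x(L, J) = (14 + J)*(L + L³)
-x(k(1), 25 - 126) = -(12 + 1² - 6*1)*(14 + (25 - 126) + 14*(12 + 1² - 6*1)² + (25 - 126)*(12 + 1² - 6*1)²) = -(12 + 1 - 6)*(14 - 101 + 14*(12 + 1 - 6)² - 101*(12 + 1 - 6)²) = -7*(14 - 101 + 14*7² - 101*7²) = -7*(14 - 101 + 14*49 - 101*49) = -7*(14 - 101 + 686 - 4949) = -7*(-4350) = -1*(-30450) = 30450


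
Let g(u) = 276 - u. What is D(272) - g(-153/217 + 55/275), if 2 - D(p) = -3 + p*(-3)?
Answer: 590777/1085 ≈ 544.50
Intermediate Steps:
D(p) = 5 + 3*p (D(p) = 2 - (-3 + p*(-3)) = 2 - (-3 - 3*p) = 2 + (3 + 3*p) = 5 + 3*p)
D(272) - g(-153/217 + 55/275) = (5 + 3*272) - (276 - (-153/217 + 55/275)) = (5 + 816) - (276 - (-153*1/217 + 55*(1/275))) = 821 - (276 - (-153/217 + ⅕)) = 821 - (276 - 1*(-548/1085)) = 821 - (276 + 548/1085) = 821 - 1*300008/1085 = 821 - 300008/1085 = 590777/1085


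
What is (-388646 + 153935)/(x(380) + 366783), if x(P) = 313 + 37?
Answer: -234711/367133 ≈ -0.63931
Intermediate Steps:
x(P) = 350
(-388646 + 153935)/(x(380) + 366783) = (-388646 + 153935)/(350 + 366783) = -234711/367133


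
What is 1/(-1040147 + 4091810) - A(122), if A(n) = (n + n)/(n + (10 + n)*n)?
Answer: -6103193/405871179 ≈ -0.015037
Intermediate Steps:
A(n) = 2*n/(n + n*(10 + n)) (A(n) = (2*n)/(n + n*(10 + n)) = 2*n/(n + n*(10 + n)))
1/(-1040147 + 4091810) - A(122) = 1/(-1040147 + 4091810) - 2/(11 + 122) = 1/3051663 - 2/133 = -6103193/405871179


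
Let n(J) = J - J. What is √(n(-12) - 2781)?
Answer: 3*I*√309 ≈ 52.735*I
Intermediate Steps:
n(J) = 0
√(n(-12) - 2781) = √(0 - 2781) = √(-2781) = 3*I*√309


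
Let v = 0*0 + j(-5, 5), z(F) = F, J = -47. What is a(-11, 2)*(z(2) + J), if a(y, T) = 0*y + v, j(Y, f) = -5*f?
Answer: 1125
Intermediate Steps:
v = -25 (v = 0*0 - 5*5 = 0 - 25 = -25)
a(y, T) = -25 (a(y, T) = 0*y - 25 = 0 - 25 = -25)
a(-11, 2)*(z(2) + J) = -25*(2 - 47) = -25*(-45) = 1125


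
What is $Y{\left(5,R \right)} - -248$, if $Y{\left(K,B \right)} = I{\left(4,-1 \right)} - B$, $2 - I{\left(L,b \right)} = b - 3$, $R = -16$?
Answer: $270$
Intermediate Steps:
$I{\left(L,b \right)} = 5 - b$ ($I{\left(L,b \right)} = 2 - \left(b - 3\right) = 2 - \left(-3 + b\right) = 5 - b$)
$Y{\left(K,B \right)} = 6 - B$ ($Y{\left(K,B \right)} = \left(5 - -1\right) - B = \left(5 + 1\right) - B = 6 - B$)
$Y{\left(5,R \right)} - -248 = \left(6 - -16\right) - -248 = \left(6 + 16\right) + 248 = 22 + 248 = 270$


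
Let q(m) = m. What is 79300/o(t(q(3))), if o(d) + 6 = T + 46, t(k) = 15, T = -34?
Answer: 39650/3 ≈ 13217.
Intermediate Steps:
o(d) = 6 (o(d) = -6 + (-34 + 46) = -6 + 12 = 6)
79300/o(t(q(3))) = 79300/6 = 79300*(⅙) = 39650/3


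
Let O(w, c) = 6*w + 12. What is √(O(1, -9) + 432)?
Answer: 15*√2 ≈ 21.213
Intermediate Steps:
O(w, c) = 12 + 6*w
√(O(1, -9) + 432) = √((12 + 6*1) + 432) = √((12 + 6) + 432) = √(18 + 432) = √450 = 15*√2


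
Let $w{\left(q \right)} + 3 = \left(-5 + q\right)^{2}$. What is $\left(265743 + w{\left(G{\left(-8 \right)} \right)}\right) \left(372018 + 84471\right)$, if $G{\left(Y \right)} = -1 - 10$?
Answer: $121424248044$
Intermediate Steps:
$G{\left(Y \right)} = -11$
$w{\left(q \right)} = -3 + \left(-5 + q\right)^{2}$
$\left(265743 + w{\left(G{\left(-8 \right)} \right)}\right) \left(372018 + 84471\right) = \left(265743 - \left(3 - \left(-5 - 11\right)^{2}\right)\right) \left(372018 + 84471\right) = \left(265743 - \left(3 - \left(-16\right)^{2}\right)\right) 456489 = \left(265743 + \left(-3 + 256\right)\right) 456489 = \left(265743 + 253\right) 456489 = 265996 \cdot 456489 = 121424248044$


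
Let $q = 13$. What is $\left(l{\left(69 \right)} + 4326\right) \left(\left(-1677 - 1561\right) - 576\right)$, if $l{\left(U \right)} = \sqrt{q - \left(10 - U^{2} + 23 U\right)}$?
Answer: $-16499364 - 11442 \sqrt{353} \approx -1.6714 \cdot 10^{7}$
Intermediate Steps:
$l{\left(U \right)} = \sqrt{3 + U^{2} - 23 U}$ ($l{\left(U \right)} = \sqrt{13 - \left(10 - U^{2} + 23 U\right)} = \sqrt{3 + U^{2} - 23 U}$)
$\left(l{\left(69 \right)} + 4326\right) \left(\left(-1677 - 1561\right) - 576\right) = \left(\sqrt{3 + 69^{2} - 1587} + 4326\right) \left(\left(-1677 - 1561\right) - 576\right) = \left(\sqrt{3 + 4761 - 1587} + 4326\right) \left(-3238 - 576\right) = \left(\sqrt{3177} + 4326\right) \left(-3814\right) = \left(3 \sqrt{353} + 4326\right) \left(-3814\right) = \left(4326 + 3 \sqrt{353}\right) \left(-3814\right) = -16499364 - 11442 \sqrt{353}$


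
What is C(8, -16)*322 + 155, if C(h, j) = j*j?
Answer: 82587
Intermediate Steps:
C(h, j) = j²
C(8, -16)*322 + 155 = (-16)²*322 + 155 = 256*322 + 155 = 82432 + 155 = 82587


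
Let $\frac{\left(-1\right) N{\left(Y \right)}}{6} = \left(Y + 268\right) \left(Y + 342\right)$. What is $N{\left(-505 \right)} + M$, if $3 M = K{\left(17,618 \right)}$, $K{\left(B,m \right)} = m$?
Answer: $-231580$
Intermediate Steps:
$M = 206$ ($M = \frac{1}{3} \cdot 618 = 206$)
$N{\left(Y \right)} = - 6 \left(268 + Y\right) \left(342 + Y\right)$ ($N{\left(Y \right)} = - 6 \left(Y + 268\right) \left(Y + 342\right) = - 6 \left(268 + Y\right) \left(342 + Y\right)$)
$N{\left(-505 \right)} + M = \left(-549936 - -1848300 - 6 \left(-505\right)^{2}\right) + 206 = \left(-549936 + 1848300 - 1530150\right) + 206 = -231786 + 206 = -231580$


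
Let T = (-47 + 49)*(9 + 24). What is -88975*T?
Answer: -5872350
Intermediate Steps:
T = 66 (T = 2*33 = 66)
-88975*T = -88975*66 = -5872350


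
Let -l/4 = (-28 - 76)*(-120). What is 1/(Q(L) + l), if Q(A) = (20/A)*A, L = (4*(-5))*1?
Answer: -1/49900 ≈ -2.0040e-5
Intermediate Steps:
L = -20 (L = -20*1 = -20)
Q(A) = 20
l = -49920 (l = -4*(-28 - 76)*(-120) = -(-416)*(-120) = -4*12480 = -49920)
1/(Q(L) + l) = 1/(20 - 49920) = 1/(-49900) = -1/49900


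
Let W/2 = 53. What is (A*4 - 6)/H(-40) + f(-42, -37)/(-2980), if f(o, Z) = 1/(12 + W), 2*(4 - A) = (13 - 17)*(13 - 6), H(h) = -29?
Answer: -23208269/10197560 ≈ -2.2759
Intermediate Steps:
W = 106 (W = 2*53 = 106)
A = 18 (A = 4 - (13 - 17)*(13 - 6)/2 = 4 - (-2)*7 = 4 - ½*(-28) = 4 + 14 = 18)
f(o, Z) = 1/118 (f(o, Z) = 1/(12 + 106) = 1/118)
(A*4 - 6)/H(-40) + f(-42, -37)/(-2980) = (18*4 - 6)/(-29) + (1/118)/(-2980) = (72 - 6)*(-1/29) + (1/118)*(-1/2980) = 66*(-1/29) - 1/351640 = -66/29 - 1/351640 = -23208269/10197560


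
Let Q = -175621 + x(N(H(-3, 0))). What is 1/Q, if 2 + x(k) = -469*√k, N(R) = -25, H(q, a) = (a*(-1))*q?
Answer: -25089/4406991022 + 335*I/4406991022 ≈ -5.693e-6 + 7.6016e-8*I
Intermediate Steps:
H(q, a) = -a*q (H(q, a) = (-a)*q = -a*q)
x(k) = -2 - 469*√k
Q = -175623 - 2345*I (Q = -175621 + (-2 - 2345*I) = -175623 - 2345*I ≈ -1.7562e+5 - 2345.0*I)
1/Q = 1/(-175623 - 2345*I) = (-175623 + 2345*I)/30848937154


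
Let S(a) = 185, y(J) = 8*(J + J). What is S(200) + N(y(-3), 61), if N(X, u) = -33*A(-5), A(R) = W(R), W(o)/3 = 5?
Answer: -310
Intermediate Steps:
W(o) = 15 (W(o) = 3*5 = 15)
A(R) = 15
y(J) = 16*J (y(J) = 8*(2*J) = 16*J)
N(X, u) = -495 (N(X, u) = -33*15 = -495)
S(200) + N(y(-3), 61) = 185 - 495 = -310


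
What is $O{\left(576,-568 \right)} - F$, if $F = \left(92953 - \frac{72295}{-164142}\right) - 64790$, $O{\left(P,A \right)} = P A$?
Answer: $- \frac{58324813297}{164142} \approx -3.5533 \cdot 10^{5}$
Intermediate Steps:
$O{\left(P,A \right)} = A P$
$F = \frac{4622803441}{164142}$ ($F = \left(92953 - - \frac{72295}{164142}\right) - 64790 = \left(92953 + \frac{72295}{164142}\right) - 64790 = \frac{15257563621}{164142} - 64790 = \frac{4622803441}{164142} \approx 28163.0$)
$O{\left(576,-568 \right)} - F = \left(-568\right) 576 - \frac{4622803441}{164142} = -327168 - \frac{4622803441}{164142} = - \frac{58324813297}{164142}$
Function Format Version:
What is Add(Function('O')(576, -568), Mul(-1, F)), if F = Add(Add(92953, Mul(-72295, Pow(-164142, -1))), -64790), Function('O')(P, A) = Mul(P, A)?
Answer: Rational(-58324813297, 164142) ≈ -3.5533e+5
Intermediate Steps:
Function('O')(P, A) = Mul(A, P)
F = Rational(4622803441, 164142) (F = Add(Add(92953, Mul(-72295, Rational(-1, 164142))), -64790) = Add(Add(92953, Rational(72295, 164142)), -64790) = Add(Rational(15257563621, 164142), -64790) = Rational(4622803441, 164142) ≈ 28163.)
Add(Function('O')(576, -568), Mul(-1, F)) = Add(Mul(-568, 576), Mul(-1, Rational(4622803441, 164142))) = Add(-327168, Rational(-4622803441, 164142)) = Rational(-58324813297, 164142)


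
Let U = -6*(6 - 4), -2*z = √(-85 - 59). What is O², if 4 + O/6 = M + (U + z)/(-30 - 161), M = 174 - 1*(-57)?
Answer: 67711324500/36481 + 18735408*I/36481 ≈ 1.8561e+6 + 513.57*I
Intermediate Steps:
z = -6*I (z = -√(-85 - 59)/2 = -6*I ≈ -6.0*I)
U = -12 (U = -6*2 = -12)
M = 231 (M = 174 + 57 = 231)
O = 260214/191 + 36*I/191 (O = -24 + 6*(231 + (-12 - 6*I)/(-30 - 161)) = -24 + 6*(231 + (-12 - 6*I)/(-191)) = -24 + 6*(231 + (-12 - 6*I)*(-1/191)) = -24 + 6*(231 + (12/191 + 6*I/191)) = -24 + 6*(44133/191 + 6*I/191) = -24 + (264798/191 + 36*I/191) = 260214/191 + 36*I/191 ≈ 1362.4 + 0.18848*I)
O² = (260214/191 + 36*I/191)²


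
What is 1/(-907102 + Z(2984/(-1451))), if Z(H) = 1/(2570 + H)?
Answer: -3726086/3379940061321 ≈ -1.1024e-6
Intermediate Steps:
1/(-907102 + Z(2984/(-1451))) = 1/(-907102 + 1/(2570 + 2984/(-1451))) = 1/(-907102 + 1/(2570 + 2984*(-1/1451))) = 1/(-907102 + 1/(2570 - 2984/1451)) = 1/(-907102 + 1/(3726086/1451)) = 1/(-907102 + 1451/3726086) = 1/(-3379940061321/3726086) = -3726086/3379940061321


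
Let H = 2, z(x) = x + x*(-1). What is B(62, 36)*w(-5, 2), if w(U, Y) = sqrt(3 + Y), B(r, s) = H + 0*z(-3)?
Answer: 2*sqrt(5) ≈ 4.4721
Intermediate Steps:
z(x) = 0 (z(x) = x - x = 0)
B(r, s) = 2 (B(r, s) = 2 + 0*0 = 2 + 0 = 2)
B(62, 36)*w(-5, 2) = 2*sqrt(3 + 2) = 2*sqrt(5)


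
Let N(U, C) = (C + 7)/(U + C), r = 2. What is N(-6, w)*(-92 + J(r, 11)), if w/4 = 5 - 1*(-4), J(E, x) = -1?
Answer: -1333/10 ≈ -133.30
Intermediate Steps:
w = 36 (w = 4*(5 - 1*(-4)) = 4*(5 + 4) = 4*9 = 36)
N(U, C) = (7 + C)/(C + U)
N(-6, w)*(-92 + J(r, 11)) = ((7 + 36)/(36 - 6))*(-92 - 1) = (43/30)*(-93) = -1333/10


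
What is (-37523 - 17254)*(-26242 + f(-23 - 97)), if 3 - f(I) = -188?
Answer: 1426995627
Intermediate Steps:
f(I) = 191 (f(I) = 3 - 1*(-188) = 3 + 188 = 191)
(-37523 - 17254)*(-26242 + f(-23 - 97)) = (-37523 - 17254)*(-26242 + 191) = -54777*(-26051) = 1426995627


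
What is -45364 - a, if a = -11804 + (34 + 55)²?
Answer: -41481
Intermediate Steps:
a = -3883 (a = -11804 + 89² = -11804 + 7921 = -3883)
-45364 - a = -45364 - 1*(-3883) = -45364 + 3883 = -41481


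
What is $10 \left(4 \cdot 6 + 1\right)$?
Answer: $250$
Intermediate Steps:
$10 \left(4 \cdot 6 + 1\right) = 10 \left(24 + 1\right) = 10 \cdot 25 = 250$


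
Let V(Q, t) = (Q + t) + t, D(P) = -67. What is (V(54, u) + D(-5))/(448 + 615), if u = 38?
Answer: 63/1063 ≈ 0.059266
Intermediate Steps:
V(Q, t) = Q + 2*t
(V(54, u) + D(-5))/(448 + 615) = ((54 + 2*38) - 67)/(448 + 615) = ((54 + 76) - 67)/1063 = (130 - 67)*(1/1063) = 63*(1/1063) = 63/1063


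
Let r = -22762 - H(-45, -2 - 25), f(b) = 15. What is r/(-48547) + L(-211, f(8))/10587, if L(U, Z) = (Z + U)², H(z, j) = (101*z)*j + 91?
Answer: 3406109968/513967089 ≈ 6.6271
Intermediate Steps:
H(z, j) = 91 + 101*j*z (H(z, j) = 101*j*z + 91 = 91 + 101*j*z)
L(U, Z) = (U + Z)²
r = -145568 (r = -22762 - (91 + 101*(-2 - 25)*(-45)) = -22762 - (91 + 101*(-27)*(-45)) = -22762 - (91 + 122715) = -22762 - 1*122806 = -22762 - 122806 = -145568)
r/(-48547) + L(-211, f(8))/10587 = -145568/(-48547) + (-211 + 15)²/10587 = -145568*(-1/48547) + (-196)²*(1/10587) = 145568/48547 + 38416*(1/10587) = 145568/48547 + 38416/10587 = 3406109968/513967089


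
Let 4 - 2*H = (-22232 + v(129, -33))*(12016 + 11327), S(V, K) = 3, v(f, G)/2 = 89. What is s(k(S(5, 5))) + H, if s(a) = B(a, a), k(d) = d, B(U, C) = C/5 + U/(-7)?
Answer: 9009114211/35 ≈ 2.5740e+8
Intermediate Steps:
B(U, C) = -U/7 + C/5 (B(U, C) = C*(⅕) + U*(-⅐) = C/5 - U/7 = -U/7 + C/5)
v(f, G) = 178 (v(f, G) = 2*89 = 178)
s(a) = 2*a/35 (s(a) = -a/7 + a/5 = 2*a/35)
H = 257403263 (H = 2 - (-22232 + 178)*(12016 + 11327)/2 = 2 - (-11027)*23343 = 2 - ½*(-514806522) = 2 + 257403261 = 257403263)
s(k(S(5, 5))) + H = (2/35)*3 + 257403263 = 6/35 + 257403263 = 9009114211/35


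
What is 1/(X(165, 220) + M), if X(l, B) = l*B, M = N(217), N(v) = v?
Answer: 1/36517 ≈ 2.7384e-5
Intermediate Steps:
M = 217
X(l, B) = B*l
1/(X(165, 220) + M) = 1/(220*165 + 217) = 1/(36300 + 217) = 1/36517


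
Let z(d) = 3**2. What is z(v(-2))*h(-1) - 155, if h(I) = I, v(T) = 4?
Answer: -164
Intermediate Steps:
z(d) = 9
z(v(-2))*h(-1) - 155 = 9*(-1) - 155 = -9 - 155 = -164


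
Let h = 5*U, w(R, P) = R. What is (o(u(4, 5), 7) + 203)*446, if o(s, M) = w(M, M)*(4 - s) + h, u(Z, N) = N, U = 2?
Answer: 91876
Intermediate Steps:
h = 10 (h = 5*2 = 10)
o(s, M) = 10 + M*(4 - s) (o(s, M) = M*(4 - s) + 10 = 10 + M*(4 - s))
(o(u(4, 5), 7) + 203)*446 = ((10 + 4*7 - 1*7*5) + 203)*446 = ((10 + 28 - 35) + 203)*446 = (3 + 203)*446 = 206*446 = 91876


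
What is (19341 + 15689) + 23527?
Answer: 58557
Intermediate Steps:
(19341 + 15689) + 23527 = 35030 + 23527 = 58557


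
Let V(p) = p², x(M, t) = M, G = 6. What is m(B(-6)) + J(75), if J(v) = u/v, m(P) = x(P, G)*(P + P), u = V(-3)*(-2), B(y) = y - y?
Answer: -6/25 ≈ -0.24000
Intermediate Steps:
B(y) = 0
u = -18 (u = (-3)²*(-2) = 9*(-2) = -18)
m(P) = 2*P² (m(P) = P*(P + P) = P*(2*P) = 2*P²)
J(v) = -18/v
m(B(-6)) + J(75) = 2*0² - 18/75 = 2*0 - 18*1/75 = 0 - 6/25 = -6/25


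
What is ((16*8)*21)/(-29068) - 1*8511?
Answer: -61850109/7267 ≈ -8511.1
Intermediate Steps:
((16*8)*21)/(-29068) - 1*8511 = (128*21)*(-1/29068) - 8511 = 2688*(-1/29068) - 8511 = -672/7267 - 8511 = -61850109/7267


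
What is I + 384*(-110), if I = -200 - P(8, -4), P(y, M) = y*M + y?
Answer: -42416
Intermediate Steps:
P(y, M) = y + M*y (P(y, M) = M*y + y = y + M*y)
I = -176 (I = -200 - 8*(1 - 4) = -200 - 8*(-3) = -200 - 1*(-24) = -200 + 24 = -176)
I + 384*(-110) = -176 + 384*(-110) = -176 - 42240 = -42416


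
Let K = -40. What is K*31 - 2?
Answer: -1242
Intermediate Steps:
K*31 - 2 = -40*31 - 2 = -1240 - 2 = -1242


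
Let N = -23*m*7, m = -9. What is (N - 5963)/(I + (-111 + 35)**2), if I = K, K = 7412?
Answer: -2257/6594 ≈ -0.34228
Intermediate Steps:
I = 7412
N = 1449 (N = -23*(-9)*7 = 207*7 = 1449)
(N - 5963)/(I + (-111 + 35)**2) = (1449 - 5963)/(7412 + (-111 + 35)**2) = -4514/(7412 + (-76)**2) = -4514/(7412 + 5776) = -4514/13188 = -4514*1/13188 = -2257/6594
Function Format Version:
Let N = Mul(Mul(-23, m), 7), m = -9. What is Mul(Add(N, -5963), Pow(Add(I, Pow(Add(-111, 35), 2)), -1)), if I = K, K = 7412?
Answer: Rational(-2257, 6594) ≈ -0.34228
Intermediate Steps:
I = 7412
N = 1449 (N = Mul(Mul(-23, -9), 7) = Mul(207, 7) = 1449)
Mul(Add(N, -5963), Pow(Add(I, Pow(Add(-111, 35), 2)), -1)) = Mul(Add(1449, -5963), Pow(Add(7412, Pow(Add(-111, 35), 2)), -1)) = Mul(-4514, Pow(Add(7412, Pow(-76, 2)), -1)) = Mul(-4514, Pow(Add(7412, 5776), -1)) = Mul(-4514, Pow(13188, -1)) = Mul(-4514, Rational(1, 13188)) = Rational(-2257, 6594)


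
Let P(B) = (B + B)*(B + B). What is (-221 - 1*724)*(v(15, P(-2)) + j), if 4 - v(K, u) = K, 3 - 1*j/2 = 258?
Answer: 492345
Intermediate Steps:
j = -510 (j = 6 - 2*258 = 6 - 516 = -510)
P(B) = 4*B² (P(B) = (2*B)*(2*B) = 4*B²)
v(K, u) = 4 - K
(-221 - 1*724)*(v(15, P(-2)) + j) = (-221 - 1*724)*((4 - 1*15) - 510) = (-221 - 724)*((4 - 15) - 510) = -945*(-11 - 510) = -945*(-521) = 492345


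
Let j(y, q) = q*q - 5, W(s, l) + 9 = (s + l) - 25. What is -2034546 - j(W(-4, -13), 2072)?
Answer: -6327725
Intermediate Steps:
W(s, l) = -34 + l + s (W(s, l) = -9 + ((s + l) - 25) = -9 + ((l + s) - 25) = -9 + (-25 + l + s) = -34 + l + s)
j(y, q) = -5 + q² (j(y, q) = q² - 5 = -5 + q²)
-2034546 - j(W(-4, -13), 2072) = -2034546 - (-5 + 2072²) = -2034546 - (-5 + 4293184) = -2034546 - 1*4293179 = -2034546 - 4293179 = -6327725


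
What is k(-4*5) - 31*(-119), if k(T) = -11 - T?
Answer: 3698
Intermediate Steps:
k(-4*5) - 31*(-119) = (-11 - (-4)*5) - 31*(-119) = (-11 - 1*(-20)) + 3689 = (-11 + 20) + 3689 = 9 + 3689 = 3698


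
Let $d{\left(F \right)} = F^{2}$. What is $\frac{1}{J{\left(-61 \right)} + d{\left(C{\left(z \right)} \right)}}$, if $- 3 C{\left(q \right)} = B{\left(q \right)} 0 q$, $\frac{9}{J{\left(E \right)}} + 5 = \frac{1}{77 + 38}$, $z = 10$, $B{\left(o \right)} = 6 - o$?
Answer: $- \frac{574}{1035} \approx -0.55459$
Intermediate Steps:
$J{\left(E \right)} = - \frac{1035}{574}$ ($J{\left(E \right)} = \frac{9}{-5 + \frac{1}{77 + 38}} = \frac{9}{-5 + \frac{1}{115}} = \frac{9}{- \frac{574}{115}} = 9 \left(- \frac{115}{574}\right) = - \frac{1035}{574}$)
$C{\left(q \right)} = 0$ ($C{\left(q \right)} = - \frac{\left(6 - q\right) 0 q}{3} = - \frac{0 q}{3} = \left(- \frac{1}{3}\right) 0 = 0$)
$\frac{1}{J{\left(-61 \right)} + d{\left(C{\left(z \right)} \right)}} = \frac{1}{- \frac{1035}{574} + 0^{2}} = \frac{1}{- \frac{1035}{574} + 0} = \frac{1}{- \frac{1035}{574}} = - \frac{574}{1035}$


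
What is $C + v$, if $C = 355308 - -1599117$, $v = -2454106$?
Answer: $-499681$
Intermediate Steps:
$C = 1954425$ ($C = 355308 + 1599117 = 1954425$)
$C + v = 1954425 - 2454106 = -499681$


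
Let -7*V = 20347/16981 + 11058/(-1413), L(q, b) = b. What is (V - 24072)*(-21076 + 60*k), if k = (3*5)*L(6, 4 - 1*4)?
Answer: 4057583366362900/7998051 ≈ 5.0732e+8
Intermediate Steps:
V = 7572647/7998051 (V = -(20347/16981 + 11058/(-1413))/7 = -(20347*(1/16981) + 11058*(-1/1413))/7 = -(20347/16981 - 3686/471)/7 = -1/7*(-53008529/7998051) = 7572647/7998051 ≈ 0.94681)
k = 0 (k = (3*5)*(4 - 1*4) = 15*(4 - 4) = 15*0 = 0)
(V - 24072)*(-21076 + 60*k) = (7572647/7998051 - 24072)*(-21076 + 60*0) = -192521511025*(-21076 + 0)/7998051 = -192521511025/7998051*(-21076) = 4057583366362900/7998051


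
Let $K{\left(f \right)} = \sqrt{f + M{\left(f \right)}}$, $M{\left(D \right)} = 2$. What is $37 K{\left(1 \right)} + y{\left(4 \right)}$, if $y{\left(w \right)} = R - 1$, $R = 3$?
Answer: $2 + 37 \sqrt{3} \approx 66.086$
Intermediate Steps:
$y{\left(w \right)} = 2$ ($y{\left(w \right)} = 3 - 1 = 2$)
$K{\left(f \right)} = \sqrt{2 + f}$ ($K{\left(f \right)} = \sqrt{f + 2} = \sqrt{2 + f}$)
$37 K{\left(1 \right)} + y{\left(4 \right)} = 37 \sqrt{2 + 1} + 2 = 37 \sqrt{3} + 2 = 2 + 37 \sqrt{3}$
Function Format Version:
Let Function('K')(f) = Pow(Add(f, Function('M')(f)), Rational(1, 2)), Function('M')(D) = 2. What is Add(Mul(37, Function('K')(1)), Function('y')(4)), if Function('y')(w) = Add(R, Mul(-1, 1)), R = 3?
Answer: Add(2, Mul(37, Pow(3, Rational(1, 2)))) ≈ 66.086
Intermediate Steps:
Function('y')(w) = 2 (Function('y')(w) = Add(3, Mul(-1, 1)) = Add(3, -1) = 2)
Function('K')(f) = Pow(Add(2, f), Rational(1, 2)) (Function('K')(f) = Pow(Add(f, 2), Rational(1, 2)) = Pow(Add(2, f), Rational(1, 2)))
Add(Mul(37, Function('K')(1)), Function('y')(4)) = Add(Mul(37, Pow(Add(2, 1), Rational(1, 2))), 2) = Add(Mul(37, Pow(3, Rational(1, 2))), 2) = Add(2, Mul(37, Pow(3, Rational(1, 2))))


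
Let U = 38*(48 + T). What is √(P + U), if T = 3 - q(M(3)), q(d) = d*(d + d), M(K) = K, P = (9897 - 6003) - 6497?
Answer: I*√1349 ≈ 36.729*I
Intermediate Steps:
P = -2603 (P = 3894 - 6497 = -2603)
q(d) = 2*d² (q(d) = d*(2*d) = 2*d²)
T = -15 (T = 3 - 2*3² = 3 - 2*9 = 3 - 1*18 = 3 - 18 = -15)
U = 1254 (U = 38*(48 - 15) = 38*33 = 1254)
√(P + U) = √(-2603 + 1254) = √(-1349) = I*√1349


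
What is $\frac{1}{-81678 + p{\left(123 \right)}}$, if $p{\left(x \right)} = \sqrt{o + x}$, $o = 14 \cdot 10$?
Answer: $- \frac{81678}{6671295421} - \frac{\sqrt{263}}{6671295421} \approx -1.2246 \cdot 10^{-5}$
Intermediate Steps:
$o = 140$
$p{\left(x \right)} = \sqrt{140 + x}$
$\frac{1}{-81678 + p{\left(123 \right)}} = \frac{1}{-81678 + \sqrt{140 + 123}} = \frac{1}{-81678 + \sqrt{263}}$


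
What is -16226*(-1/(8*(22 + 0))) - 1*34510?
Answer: -3028767/88 ≈ -34418.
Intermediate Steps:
-16226*(-1/(8*(22 + 0))) - 1*34510 = -16226/((-8*22)) - 34510 = -16226/(-176) - 34510 = -16226*(-1/176) - 34510 = 8113/88 - 34510 = -3028767/88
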